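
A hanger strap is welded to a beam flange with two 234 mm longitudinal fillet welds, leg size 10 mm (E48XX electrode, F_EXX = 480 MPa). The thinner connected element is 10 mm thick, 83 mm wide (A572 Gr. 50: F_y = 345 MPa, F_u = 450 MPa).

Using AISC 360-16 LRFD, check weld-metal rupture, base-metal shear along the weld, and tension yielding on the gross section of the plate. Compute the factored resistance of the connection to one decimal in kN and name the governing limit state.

257.7 kN (gross-section yield governs)

Weld metal: throat = 0.707×10 = 7.07 mm, L = 2×234 = 468 mm. φR_n = 0.75 × 0.6 × 480 × 7.07 × 468 = 714.7 kN.
Base metal shear (10 mm plate): yield φR_n = 1.0×0.6×345×10×468 = 968.8 kN; rupture φR_n = 0.75×0.6×450×10×468 = 947.7 kN; take 947.7 kN (rupture).
Tension yield (gross): A_g = 83×10 = 830 mm². φR_n = 0.90 × 345 × 830 = 257.7 kN.
Governing: min(714.7, 947.7, 257.7) = 257.7 kN → gross-section yield.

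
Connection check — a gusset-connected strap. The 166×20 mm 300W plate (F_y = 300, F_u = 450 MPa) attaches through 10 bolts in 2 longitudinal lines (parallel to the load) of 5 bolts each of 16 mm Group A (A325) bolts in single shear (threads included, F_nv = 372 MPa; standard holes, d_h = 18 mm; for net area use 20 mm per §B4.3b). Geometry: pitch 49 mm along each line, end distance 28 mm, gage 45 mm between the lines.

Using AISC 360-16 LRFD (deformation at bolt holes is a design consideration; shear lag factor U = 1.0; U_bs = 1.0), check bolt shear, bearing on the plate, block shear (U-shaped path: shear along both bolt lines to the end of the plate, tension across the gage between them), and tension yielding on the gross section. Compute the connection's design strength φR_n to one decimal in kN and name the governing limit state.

Bolt shear: A_b = π(16)²/4 = 201.06 mm². φR_n = 0.75 × 372 × 201.06 × 10 × 1 = 561.0 kN.
Bearing (20 mm plate, F_u = 450 MPa): end bolts L_c = 28 − 18/2 = 19, R_n = min(1.2×19×20×450, 2.4×16×20×450) = 205.2 kN/bolt; interior L_c = 49 − 18 = 31, R_n = 334.8 kN/bolt. φR_n = 0.75 × (2×205.2 + 8×334.8) = 2316.6 kN.
Block shear: shear path 2×[28+4×49] = 2×224 mm, A_gv = 8960, A_nv = 2×(224 − 4.5×20)×20 = 5360 mm²; tension across gage: (45 − 1×20)×20 = 500 mm². R_n = min(0.6×450×5360, 0.6×300×8960) + 1.0×450×500 = min(1447.2, 1612.8) + 225 = 1672.2 kN. φR_n = 0.75 × 1672.2 = 1254.2 kN.
Tension yield (gross): A_g = 166×20 = 3320 mm². φR_n = 0.90 × 300 × 3320 = 896.4 kN.
Governing: min(561.0, 2316.6, 1254.2, 896.4) = 561.0 kN → bolt shear.

561.0 kN (bolt shear governs)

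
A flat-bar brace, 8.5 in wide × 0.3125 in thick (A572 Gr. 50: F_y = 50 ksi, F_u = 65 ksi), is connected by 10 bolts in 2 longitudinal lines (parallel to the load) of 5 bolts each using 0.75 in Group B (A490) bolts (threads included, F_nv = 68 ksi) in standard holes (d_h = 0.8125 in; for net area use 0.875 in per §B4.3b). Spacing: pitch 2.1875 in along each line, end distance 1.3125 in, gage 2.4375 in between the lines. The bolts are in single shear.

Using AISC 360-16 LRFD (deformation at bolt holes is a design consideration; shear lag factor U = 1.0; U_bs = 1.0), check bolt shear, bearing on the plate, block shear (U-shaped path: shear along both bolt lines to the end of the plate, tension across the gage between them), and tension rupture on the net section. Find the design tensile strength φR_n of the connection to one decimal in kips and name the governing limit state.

102.8 kips (net-section rupture governs)

Bolt shear: A_b = π(0.75)²/4 = 0.44179 in². φR_n = 0.75 × 68 × 0.44179 × 10 × 1 = 225.3 kips.
Bearing (0.3125 in plate, F_u = 65 ksi): end bolts L_c = 1.3125 − 0.8125/2 = 0.90625, R_n = min(1.2×0.90625×0.3125×65, 2.4×0.75×0.3125×65) = 22.09 kips/bolt; interior L_c = 2.1875 − 0.8125 = 1.375, R_n = 33.516 kips/bolt. φR_n = 0.75 × (2×22.09 + 8×33.516) = 234.2 kips.
Block shear: shear path 2×[1.3125+4×2.1875] = 2×10.0625 in, A_gv = 6.2891, A_nv = 2×(10.0625 − 4.5×0.875)×0.3125 = 3.8281 in²; tension across gage: (2.4375 − 1×0.875)×0.3125 = 0.48828 in². R_n = min(0.6×65×3.8281, 0.6×50×6.2891) + 1.0×65×0.48828 = min(149.3, 188.67) + 31.738 = 181.04 kips. φR_n = 0.75 × 181.04 = 135.8 kips.
Tension rupture (net): A_n = (8.5 − 2×0.875)×0.3125 = 2.1094 in² (U = 1.0, A_e = A_n). φR_n = 0.75 × 65 × 2.1094 = 102.8 kips.
Governing: min(225.3, 234.2, 135.8, 102.8) = 102.8 kips → net-section rupture.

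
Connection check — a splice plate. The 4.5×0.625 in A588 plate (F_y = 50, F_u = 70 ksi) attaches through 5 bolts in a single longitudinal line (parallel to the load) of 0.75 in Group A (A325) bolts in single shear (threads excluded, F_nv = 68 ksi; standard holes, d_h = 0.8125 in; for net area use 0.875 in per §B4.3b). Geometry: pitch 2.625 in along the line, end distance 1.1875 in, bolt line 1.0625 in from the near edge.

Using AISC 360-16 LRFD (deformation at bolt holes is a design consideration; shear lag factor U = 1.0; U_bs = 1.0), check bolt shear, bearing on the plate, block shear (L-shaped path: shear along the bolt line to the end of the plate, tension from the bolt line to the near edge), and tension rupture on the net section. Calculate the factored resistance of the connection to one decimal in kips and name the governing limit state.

112.7 kips (bolt shear governs)

Bolt shear: A_b = π(0.75)²/4 = 0.44179 in². φR_n = 0.75 × 68 × 0.44179 × 5 × 1 = 112.7 kips.
Bearing (0.625 in plate, F_u = 70 ksi): end bolts L_c = 1.1875 − 0.8125/2 = 0.78125, R_n = min(1.2×0.78125×0.625×70, 2.4×0.75×0.625×70) = 41.016 kips/bolt; interior L_c = 2.625 − 0.8125 = 1.8125, R_n = 78.75 kips/bolt. φR_n = 0.75 × (1×41.016 + 4×78.75) = 267.0 kips.
Block shear: shear path 1×[1.1875+4×2.625] = 1×11.6875 in, A_gv = 7.3047, A_nv = 1×(11.6875 − 4.5×0.875)×0.625 = 4.8438 in²; tension to near edge: (1.0625 − 0.5×0.875)×0.625 = 0.39063 in². R_n = min(0.6×70×4.8438, 0.6×50×7.3047) + 1.0×70×0.39063 = min(203.44, 219.14) + 27.344 = 230.78 kips. φR_n = 0.75 × 230.78 = 173.1 kips.
Tension rupture (net): A_n = (4.5 − 1×0.875)×0.625 = 2.2656 in² (U = 1.0, A_e = A_n). φR_n = 0.75 × 70 × 2.2656 = 118.9 kips.
Governing: min(112.7, 267.0, 173.1, 118.9) = 112.7 kips → bolt shear.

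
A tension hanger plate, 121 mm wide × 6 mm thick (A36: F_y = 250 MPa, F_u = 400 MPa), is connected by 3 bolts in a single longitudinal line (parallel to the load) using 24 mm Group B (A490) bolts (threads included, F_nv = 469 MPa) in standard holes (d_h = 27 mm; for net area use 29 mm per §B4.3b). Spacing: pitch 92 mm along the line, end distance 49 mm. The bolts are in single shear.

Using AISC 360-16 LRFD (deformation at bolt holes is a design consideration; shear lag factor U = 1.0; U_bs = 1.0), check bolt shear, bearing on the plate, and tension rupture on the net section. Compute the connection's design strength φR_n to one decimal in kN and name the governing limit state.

Bolt shear: A_b = π(24)²/4 = 452.39 mm². φR_n = 0.75 × 469 × 452.39 × 3 × 1 = 477.4 kN.
Bearing (6 mm plate, F_u = 400 MPa): end bolts L_c = 49 − 27/2 = 35.5, R_n = min(1.2×35.5×6×400, 2.4×24×6×400) = 102.24 kN/bolt; interior L_c = 92 − 27 = 65, R_n = 138.24 kN/bolt. φR_n = 0.75 × (1×102.24 + 2×138.24) = 284.0 kN.
Tension rupture (net): A_n = (121 − 1×29)×6 = 552 mm² (U = 1.0, A_e = A_n). φR_n = 0.75 × 400 × 552 = 165.6 kN.
Governing: min(477.4, 284.0, 165.6) = 165.6 kN → net-section rupture.

165.6 kN (net-section rupture governs)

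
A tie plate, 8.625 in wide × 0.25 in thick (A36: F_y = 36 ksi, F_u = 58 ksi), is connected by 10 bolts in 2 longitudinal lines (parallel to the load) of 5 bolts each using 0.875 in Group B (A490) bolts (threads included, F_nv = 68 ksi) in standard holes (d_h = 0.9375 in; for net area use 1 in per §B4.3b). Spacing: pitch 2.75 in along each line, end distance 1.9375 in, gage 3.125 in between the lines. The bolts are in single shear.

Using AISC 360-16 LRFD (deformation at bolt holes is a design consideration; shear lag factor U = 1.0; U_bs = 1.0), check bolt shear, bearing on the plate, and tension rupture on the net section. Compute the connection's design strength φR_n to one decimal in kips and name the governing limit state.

72.0 kips (net-section rupture governs)

Bolt shear: A_b = π(0.875)²/4 = 0.60132 in². φR_n = 0.75 × 68 × 0.60132 × 10 × 1 = 306.7 kips.
Bearing (0.25 in plate, F_u = 58 ksi): end bolts L_c = 1.9375 − 0.9375/2 = 1.46875, R_n = min(1.2×1.46875×0.25×58, 2.4×0.875×0.25×58) = 25.556 kips/bolt; interior L_c = 2.75 − 0.9375 = 1.8125, R_n = 30.45 kips/bolt. φR_n = 0.75 × (2×25.556 + 8×30.45) = 221.0 kips.
Tension rupture (net): A_n = (8.625 − 2×1)×0.25 = 1.6563 in² (U = 1.0, A_e = A_n). φR_n = 0.75 × 58 × 1.6563 = 72.0 kips.
Governing: min(306.7, 221.0, 72.0) = 72.0 kips → net-section rupture.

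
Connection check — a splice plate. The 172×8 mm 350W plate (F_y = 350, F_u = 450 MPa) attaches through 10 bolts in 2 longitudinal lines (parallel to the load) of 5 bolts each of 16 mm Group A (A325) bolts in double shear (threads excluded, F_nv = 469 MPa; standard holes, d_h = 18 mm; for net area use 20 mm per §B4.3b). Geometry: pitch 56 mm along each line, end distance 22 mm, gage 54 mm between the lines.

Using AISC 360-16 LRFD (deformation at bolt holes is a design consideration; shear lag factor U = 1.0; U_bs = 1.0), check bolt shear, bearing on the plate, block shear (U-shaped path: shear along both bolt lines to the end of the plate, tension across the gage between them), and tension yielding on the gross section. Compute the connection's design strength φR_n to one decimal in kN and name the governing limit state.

433.4 kN (gross-section yield governs)

Bolt shear: A_b = π(16)²/4 = 201.06 mm². φR_n = 0.75 × 469 × 201.06 × 10 × 2 = 1414.5 kN.
Bearing (8 mm plate, F_u = 450 MPa): end bolts L_c = 22 − 18/2 = 13, R_n = min(1.2×13×8×450, 2.4×16×8×450) = 56.16 kN/bolt; interior L_c = 56 − 18 = 38, R_n = 138.24 kN/bolt. φR_n = 0.75 × (2×56.16 + 8×138.24) = 913.7 kN.
Block shear: shear path 2×[22+4×56] = 2×246 mm, A_gv = 3936, A_nv = 2×(246 − 4.5×20)×8 = 2496 mm²; tension across gage: (54 − 1×20)×8 = 272 mm². R_n = min(0.6×450×2496, 0.6×350×3936) + 1.0×450×272 = min(673.92, 826.56) + 122.4 = 796.32 kN. φR_n = 0.75 × 796.32 = 597.2 kN.
Tension yield (gross): A_g = 172×8 = 1376 mm². φR_n = 0.90 × 350 × 1376 = 433.4 kN.
Governing: min(1414.5, 913.7, 597.2, 433.4) = 433.4 kN → gross-section yield.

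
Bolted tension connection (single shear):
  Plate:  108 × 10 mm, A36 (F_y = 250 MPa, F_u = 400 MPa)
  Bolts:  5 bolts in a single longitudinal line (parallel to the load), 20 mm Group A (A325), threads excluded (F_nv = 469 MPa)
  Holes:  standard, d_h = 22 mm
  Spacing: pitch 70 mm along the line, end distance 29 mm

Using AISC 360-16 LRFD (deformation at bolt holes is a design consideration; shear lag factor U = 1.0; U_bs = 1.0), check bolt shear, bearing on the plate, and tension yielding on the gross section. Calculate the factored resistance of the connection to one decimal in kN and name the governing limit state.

243.0 kN (gross-section yield governs)

Bolt shear: A_b = π(20)²/4 = 314.16 mm². φR_n = 0.75 × 469 × 314.16 × 5 × 1 = 552.5 kN.
Bearing (10 mm plate, F_u = 400 MPa): end bolts L_c = 29 − 22/2 = 18, R_n = min(1.2×18×10×400, 2.4×20×10×400) = 86.4 kN/bolt; interior L_c = 70 − 22 = 48, R_n = 192 kN/bolt. φR_n = 0.75 × (1×86.4 + 4×192) = 640.8 kN.
Tension yield (gross): A_g = 108×10 = 1080 mm². φR_n = 0.90 × 250 × 1080 = 243.0 kN.
Governing: min(552.5, 640.8, 243.0) = 243.0 kN → gross-section yield.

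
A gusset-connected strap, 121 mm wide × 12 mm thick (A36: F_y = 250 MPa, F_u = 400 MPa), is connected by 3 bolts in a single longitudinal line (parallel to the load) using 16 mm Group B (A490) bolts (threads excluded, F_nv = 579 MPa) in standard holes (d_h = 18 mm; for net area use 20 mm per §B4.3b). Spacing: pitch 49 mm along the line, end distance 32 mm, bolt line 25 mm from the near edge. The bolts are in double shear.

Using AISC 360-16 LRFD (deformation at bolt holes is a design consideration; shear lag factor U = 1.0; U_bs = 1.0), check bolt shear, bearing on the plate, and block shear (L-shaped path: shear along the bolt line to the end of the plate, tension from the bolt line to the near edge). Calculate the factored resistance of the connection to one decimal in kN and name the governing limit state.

Bolt shear: A_b = π(16)²/4 = 201.06 mm². φR_n = 0.75 × 579 × 201.06 × 3 × 2 = 523.9 kN.
Bearing (12 mm plate, F_u = 400 MPa): end bolts L_c = 32 − 18/2 = 23, R_n = min(1.2×23×12×400, 2.4×16×12×400) = 132.48 kN/bolt; interior L_c = 49 − 18 = 31, R_n = 178.56 kN/bolt. φR_n = 0.75 × (1×132.48 + 2×178.56) = 367.2 kN.
Block shear: shear path 1×[32+2×49] = 1×130 mm, A_gv = 1560, A_nv = 1×(130 − 2.5×20)×12 = 960 mm²; tension to near edge: (25 − 0.5×20)×12 = 180 mm². R_n = min(0.6×400×960, 0.6×250×1560) + 1.0×400×180 = min(230.4, 234) + 72 = 302.4 kN. φR_n = 0.75 × 302.4 = 226.8 kN.
Governing: min(523.9, 367.2, 226.8) = 226.8 kN → block shear.

226.8 kN (block shear governs)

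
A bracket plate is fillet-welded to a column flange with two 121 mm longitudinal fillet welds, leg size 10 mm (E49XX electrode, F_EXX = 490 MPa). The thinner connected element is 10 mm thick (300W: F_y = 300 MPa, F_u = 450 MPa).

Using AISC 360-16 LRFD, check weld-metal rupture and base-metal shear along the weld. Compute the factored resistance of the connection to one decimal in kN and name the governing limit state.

377.3 kN (weld metal governs)

Weld metal: throat = 0.707×10 = 7.07 mm, L = 2×121 = 242 mm. φR_n = 0.75 × 0.6 × 490 × 7.07 × 242 = 377.3 kN.
Base metal shear (10 mm plate): yield φR_n = 1.0×0.6×300×10×242 = 435.6 kN; rupture φR_n = 0.75×0.6×450×10×242 = 490.1 kN; take 435.6 kN (yield).
Governing: min(377.3, 435.6) = 377.3 kN → weld metal.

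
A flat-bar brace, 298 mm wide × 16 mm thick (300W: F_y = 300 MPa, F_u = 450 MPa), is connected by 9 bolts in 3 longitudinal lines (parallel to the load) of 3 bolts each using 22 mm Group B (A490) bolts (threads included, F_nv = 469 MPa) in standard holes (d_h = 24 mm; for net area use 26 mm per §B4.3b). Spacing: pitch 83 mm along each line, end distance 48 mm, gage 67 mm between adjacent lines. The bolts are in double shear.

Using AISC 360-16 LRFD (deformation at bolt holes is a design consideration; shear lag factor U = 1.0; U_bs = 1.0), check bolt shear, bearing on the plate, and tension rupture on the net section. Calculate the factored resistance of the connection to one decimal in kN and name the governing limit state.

1188.0 kN (net-section rupture governs)

Bolt shear: A_b = π(22)²/4 = 380.13 mm². φR_n = 0.75 × 469 × 380.13 × 9 × 2 = 2406.8 kN.
Bearing (16 mm plate, F_u = 450 MPa): end bolts L_c = 48 − 24/2 = 36, R_n = min(1.2×36×16×450, 2.4×22×16×450) = 311.04 kN/bolt; interior L_c = 83 − 24 = 59, R_n = 380.16 kN/bolt. φR_n = 0.75 × (3×311.04 + 6×380.16) = 2410.6 kN.
Tension rupture (net): A_n = (298 − 3×26)×16 = 3520 mm² (U = 1.0, A_e = A_n). φR_n = 0.75 × 450 × 3520 = 1188.0 kN.
Governing: min(2406.8, 2410.6, 1188.0) = 1188.0 kN → net-section rupture.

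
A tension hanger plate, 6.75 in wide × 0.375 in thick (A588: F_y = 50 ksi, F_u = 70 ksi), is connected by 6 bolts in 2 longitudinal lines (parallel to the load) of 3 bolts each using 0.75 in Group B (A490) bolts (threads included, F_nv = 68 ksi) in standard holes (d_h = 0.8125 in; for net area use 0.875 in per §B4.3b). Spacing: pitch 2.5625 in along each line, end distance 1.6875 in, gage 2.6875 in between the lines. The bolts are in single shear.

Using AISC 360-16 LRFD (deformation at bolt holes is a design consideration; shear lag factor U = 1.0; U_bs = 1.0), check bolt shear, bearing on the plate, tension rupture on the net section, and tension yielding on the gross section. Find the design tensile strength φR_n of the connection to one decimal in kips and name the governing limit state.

Bolt shear: A_b = π(0.75)²/4 = 0.44179 in². φR_n = 0.75 × 68 × 0.44179 × 6 × 1 = 135.2 kips.
Bearing (0.375 in plate, F_u = 70 ksi): end bolts L_c = 1.6875 − 0.8125/2 = 1.28125, R_n = min(1.2×1.28125×0.375×70, 2.4×0.75×0.375×70) = 40.359 kips/bolt; interior L_c = 2.5625 − 0.8125 = 1.75, R_n = 47.25 kips/bolt. φR_n = 0.75 × (2×40.359 + 4×47.25) = 202.3 kips.
Tension rupture (net): A_n = (6.75 − 2×0.875)×0.375 = 1.875 in² (U = 1.0, A_e = A_n). φR_n = 0.75 × 70 × 1.875 = 98.4 kips.
Tension yield (gross): A_g = 6.75×0.375 = 2.5313 in². φR_n = 0.90 × 50 × 2.5313 = 113.9 kips.
Governing: min(135.2, 202.3, 98.4, 113.9) = 98.4 kips → net-section rupture.

98.4 kips (net-section rupture governs)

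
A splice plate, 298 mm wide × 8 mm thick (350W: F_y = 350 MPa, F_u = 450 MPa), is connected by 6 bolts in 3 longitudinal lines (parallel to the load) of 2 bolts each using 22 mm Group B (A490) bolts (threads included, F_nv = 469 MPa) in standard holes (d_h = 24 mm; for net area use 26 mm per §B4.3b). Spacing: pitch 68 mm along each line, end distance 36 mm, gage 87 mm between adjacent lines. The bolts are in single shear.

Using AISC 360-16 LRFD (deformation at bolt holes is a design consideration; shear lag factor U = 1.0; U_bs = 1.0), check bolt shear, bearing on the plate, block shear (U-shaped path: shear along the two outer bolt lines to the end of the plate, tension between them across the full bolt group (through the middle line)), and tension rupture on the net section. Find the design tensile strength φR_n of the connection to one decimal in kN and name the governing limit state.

Bolt shear: A_b = π(22)²/4 = 380.13 mm². φR_n = 0.75 × 469 × 380.13 × 6 × 1 = 802.3 kN.
Bearing (8 mm plate, F_u = 450 MPa): end bolts L_c = 36 − 24/2 = 24, R_n = min(1.2×24×8×450, 2.4×22×8×450) = 103.68 kN/bolt; interior L_c = 68 − 24 = 44, R_n = 190.08 kN/bolt. φR_n = 0.75 × (3×103.68 + 3×190.08) = 661.0 kN.
Block shear: shear path 2×[36+1×68] = 2×104 mm, A_gv = 1664, A_nv = 2×(104 − 1.5×26)×8 = 1040 mm²; tension across gage: (174 − 2×26)×8 = 976 mm². R_n = min(0.6×450×1040, 0.6×350×1664) + 1.0×450×976 = min(280.8, 349.44) + 439.2 = 720 kN. φR_n = 0.75 × 720 = 540.0 kN.
Tension rupture (net): A_n = (298 − 3×26)×8 = 1760 mm² (U = 1.0, A_e = A_n). φR_n = 0.75 × 450 × 1760 = 594.0 kN.
Governing: min(802.3, 661.0, 540.0, 594.0) = 540.0 kN → block shear.

540.0 kN (block shear governs)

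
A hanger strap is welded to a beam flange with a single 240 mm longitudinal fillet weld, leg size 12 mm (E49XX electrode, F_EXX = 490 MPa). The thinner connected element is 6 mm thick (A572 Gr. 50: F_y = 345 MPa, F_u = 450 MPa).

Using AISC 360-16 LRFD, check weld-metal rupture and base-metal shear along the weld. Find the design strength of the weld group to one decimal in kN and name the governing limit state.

Weld metal: throat = 0.707×12 = 8.484 mm, L = 240 mm. φR_n = 0.75 × 0.6 × 490 × 8.484 × 240 = 449.0 kN.
Base metal shear (6 mm plate): yield φR_n = 1.0×0.6×345×6×240 = 298.1 kN; rupture φR_n = 0.75×0.6×450×6×240 = 291.6 kN; take 291.6 kN (rupture).
Governing: min(449.0, 291.6) = 291.6 kN → base-metal shear.

291.6 kN (base-metal shear governs)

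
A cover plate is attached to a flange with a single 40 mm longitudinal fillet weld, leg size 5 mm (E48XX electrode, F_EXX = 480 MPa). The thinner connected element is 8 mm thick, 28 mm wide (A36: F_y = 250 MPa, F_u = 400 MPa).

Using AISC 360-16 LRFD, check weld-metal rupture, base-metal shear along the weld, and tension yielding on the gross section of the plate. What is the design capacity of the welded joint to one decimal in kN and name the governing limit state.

Weld metal: throat = 0.707×5 = 3.535 mm, L = 40 mm. φR_n = 0.75 × 0.6 × 480 × 3.535 × 40 = 30.5 kN.
Base metal shear (8 mm plate): yield φR_n = 1.0×0.6×250×8×40 = 48.0 kN; rupture φR_n = 0.75×0.6×400×8×40 = 57.6 kN; take 48.0 kN (yield).
Tension yield (gross): A_g = 28×8 = 224 mm². φR_n = 0.90 × 250 × 224 = 50.4 kN.
Governing: min(30.5, 48.0, 50.4) = 30.5 kN → weld metal.

30.5 kN (weld metal governs)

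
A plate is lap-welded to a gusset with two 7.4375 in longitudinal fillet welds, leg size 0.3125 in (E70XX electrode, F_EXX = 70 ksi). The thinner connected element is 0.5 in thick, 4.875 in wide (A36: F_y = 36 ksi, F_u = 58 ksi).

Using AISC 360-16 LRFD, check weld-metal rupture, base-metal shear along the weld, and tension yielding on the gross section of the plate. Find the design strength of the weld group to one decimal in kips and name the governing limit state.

Weld metal: throat = 0.707×0.3125 = 0.22094 in, L = 2×7.4375 = 14.875 in. φR_n = 0.75 × 0.6 × 70 × 0.22094 × 14.875 = 103.5 kips.
Base metal shear (0.5 in plate): yield φR_n = 1.0×0.6×36×0.5×14.875 = 160.7 kips; rupture φR_n = 0.75×0.6×58×0.5×14.875 = 194.1 kips; take 160.7 kips (yield).
Tension yield (gross): A_g = 4.875×0.5 = 2.4375 in². φR_n = 0.90 × 36 × 2.4375 = 79.0 kips.
Governing: min(103.5, 160.7, 79.0) = 79.0 kips → gross-section yield.

79.0 kips (gross-section yield governs)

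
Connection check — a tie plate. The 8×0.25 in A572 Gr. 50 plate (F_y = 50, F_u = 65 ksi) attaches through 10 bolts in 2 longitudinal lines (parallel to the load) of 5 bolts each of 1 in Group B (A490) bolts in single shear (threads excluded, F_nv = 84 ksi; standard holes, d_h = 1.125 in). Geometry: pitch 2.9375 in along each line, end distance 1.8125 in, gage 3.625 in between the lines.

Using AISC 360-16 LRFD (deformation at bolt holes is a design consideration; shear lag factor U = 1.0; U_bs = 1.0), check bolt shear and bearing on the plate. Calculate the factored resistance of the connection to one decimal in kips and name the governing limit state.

Bolt shear: A_b = π(1)²/4 = 0.7854 in². φR_n = 0.75 × 84 × 0.7854 × 10 × 1 = 494.8 kips.
Bearing (0.25 in plate, F_u = 65 ksi): end bolts L_c = 1.8125 − 1.125/2 = 1.25, R_n = min(1.2×1.25×0.25×65, 2.4×1×0.25×65) = 24.375 kips/bolt; interior L_c = 2.9375 − 1.125 = 1.8125, R_n = 35.344 kips/bolt. φR_n = 0.75 × (2×24.375 + 8×35.344) = 248.6 kips.
Governing: min(494.8, 248.6) = 248.6 kips → bearing.

248.6 kips (bearing governs)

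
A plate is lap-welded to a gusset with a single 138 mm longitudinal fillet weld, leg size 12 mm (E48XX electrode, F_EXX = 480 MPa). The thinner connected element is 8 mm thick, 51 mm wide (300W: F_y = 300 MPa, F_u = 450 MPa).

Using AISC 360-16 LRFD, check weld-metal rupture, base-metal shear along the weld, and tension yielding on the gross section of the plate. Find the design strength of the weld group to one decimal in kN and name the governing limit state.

Weld metal: throat = 0.707×12 = 8.484 mm, L = 138 mm. φR_n = 0.75 × 0.6 × 480 × 8.484 × 138 = 252.9 kN.
Base metal shear (8 mm plate): yield φR_n = 1.0×0.6×300×8×138 = 198.7 kN; rupture φR_n = 0.75×0.6×450×8×138 = 223.6 kN; take 198.7 kN (yield).
Tension yield (gross): A_g = 51×8 = 408 mm². φR_n = 0.90 × 300 × 408 = 110.2 kN.
Governing: min(252.9, 198.7, 110.2) = 110.2 kN → gross-section yield.

110.2 kN (gross-section yield governs)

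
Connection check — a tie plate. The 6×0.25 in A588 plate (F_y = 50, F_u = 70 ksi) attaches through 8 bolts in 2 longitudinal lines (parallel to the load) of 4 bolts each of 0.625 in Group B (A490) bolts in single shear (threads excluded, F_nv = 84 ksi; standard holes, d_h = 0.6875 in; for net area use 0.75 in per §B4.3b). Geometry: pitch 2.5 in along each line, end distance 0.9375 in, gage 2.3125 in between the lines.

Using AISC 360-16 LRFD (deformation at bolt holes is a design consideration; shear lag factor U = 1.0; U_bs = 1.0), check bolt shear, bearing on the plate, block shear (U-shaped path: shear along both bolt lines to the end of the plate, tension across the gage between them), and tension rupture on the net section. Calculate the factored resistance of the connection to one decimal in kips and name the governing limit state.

Bolt shear: A_b = π(0.625)²/4 = 0.3068 in². φR_n = 0.75 × 84 × 0.3068 × 8 × 1 = 154.6 kips.
Bearing (0.25 in plate, F_u = 70 ksi): end bolts L_c = 0.9375 − 0.6875/2 = 0.59375, R_n = min(1.2×0.59375×0.25×70, 2.4×0.625×0.25×70) = 12.469 kips/bolt; interior L_c = 2.5 − 0.6875 = 1.8125, R_n = 26.25 kips/bolt. φR_n = 0.75 × (2×12.469 + 6×26.25) = 136.8 kips.
Block shear: shear path 2×[0.9375+3×2.5] = 2×8.4375 in, A_gv = 4.2188, A_nv = 2×(8.4375 − 3.5×0.75)×0.25 = 2.9063 in²; tension across gage: (2.3125 − 1×0.75)×0.25 = 0.39063 in². R_n = min(0.6×70×2.9063, 0.6×50×4.2188) + 1.0×70×0.39063 = min(122.06, 126.56) + 27.344 = 149.4 kips. φR_n = 0.75 × 149.4 = 112.1 kips.
Tension rupture (net): A_n = (6 − 2×0.75)×0.25 = 1.125 in² (U = 1.0, A_e = A_n). φR_n = 0.75 × 70 × 1.125 = 59.1 kips.
Governing: min(154.6, 136.8, 112.1, 59.1) = 59.1 kips → net-section rupture.

59.1 kips (net-section rupture governs)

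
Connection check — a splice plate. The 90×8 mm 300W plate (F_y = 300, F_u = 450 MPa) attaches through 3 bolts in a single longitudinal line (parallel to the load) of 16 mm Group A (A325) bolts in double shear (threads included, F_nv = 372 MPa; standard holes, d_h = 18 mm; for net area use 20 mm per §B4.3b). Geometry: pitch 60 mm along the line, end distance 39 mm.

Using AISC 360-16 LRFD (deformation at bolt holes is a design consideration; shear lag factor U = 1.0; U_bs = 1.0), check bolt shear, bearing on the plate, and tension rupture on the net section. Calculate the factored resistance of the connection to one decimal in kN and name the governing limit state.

189.0 kN (net-section rupture governs)

Bolt shear: A_b = π(16)²/4 = 201.06 mm². φR_n = 0.75 × 372 × 201.06 × 3 × 2 = 336.6 kN.
Bearing (8 mm plate, F_u = 450 MPa): end bolts L_c = 39 − 18/2 = 30, R_n = min(1.2×30×8×450, 2.4×16×8×450) = 129.6 kN/bolt; interior L_c = 60 − 18 = 42, R_n = 138.24 kN/bolt. φR_n = 0.75 × (1×129.6 + 2×138.24) = 304.6 kN.
Tension rupture (net): A_n = (90 − 1×20)×8 = 560 mm² (U = 1.0, A_e = A_n). φR_n = 0.75 × 450 × 560 = 189.0 kN.
Governing: min(336.6, 304.6, 189.0) = 189.0 kN → net-section rupture.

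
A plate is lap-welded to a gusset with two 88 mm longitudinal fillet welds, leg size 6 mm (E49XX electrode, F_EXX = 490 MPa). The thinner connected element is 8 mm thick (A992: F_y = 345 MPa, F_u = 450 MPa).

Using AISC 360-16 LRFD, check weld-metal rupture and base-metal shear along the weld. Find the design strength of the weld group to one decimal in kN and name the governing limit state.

164.6 kN (weld metal governs)

Weld metal: throat = 0.707×6 = 4.242 mm, L = 2×88 = 176 mm. φR_n = 0.75 × 0.6 × 490 × 4.242 × 176 = 164.6 kN.
Base metal shear (8 mm plate): yield φR_n = 1.0×0.6×345×8×176 = 291.5 kN; rupture φR_n = 0.75×0.6×450×8×176 = 285.1 kN; take 285.1 kN (rupture).
Governing: min(164.6, 285.1) = 164.6 kN → weld metal.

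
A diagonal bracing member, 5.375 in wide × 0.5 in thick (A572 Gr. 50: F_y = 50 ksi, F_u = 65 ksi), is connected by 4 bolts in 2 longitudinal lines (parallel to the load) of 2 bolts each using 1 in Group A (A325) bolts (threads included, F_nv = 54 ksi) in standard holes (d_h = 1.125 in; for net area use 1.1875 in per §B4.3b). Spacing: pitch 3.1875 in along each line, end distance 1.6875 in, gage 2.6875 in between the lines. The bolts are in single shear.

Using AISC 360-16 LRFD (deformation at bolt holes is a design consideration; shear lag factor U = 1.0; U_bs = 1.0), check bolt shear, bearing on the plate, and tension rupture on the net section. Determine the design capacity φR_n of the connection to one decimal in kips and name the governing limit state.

Bolt shear: A_b = π(1)²/4 = 0.7854 in². φR_n = 0.75 × 54 × 0.7854 × 4 × 1 = 127.2 kips.
Bearing (0.5 in plate, F_u = 65 ksi): end bolts L_c = 1.6875 − 1.125/2 = 1.125, R_n = min(1.2×1.125×0.5×65, 2.4×1×0.5×65) = 43.875 kips/bolt; interior L_c = 3.1875 − 1.125 = 2.0625, R_n = 78 kips/bolt. φR_n = 0.75 × (2×43.875 + 2×78) = 182.8 kips.
Tension rupture (net): A_n = (5.375 − 2×1.1875)×0.5 = 1.5 in² (U = 1.0, A_e = A_n). φR_n = 0.75 × 65 × 1.5 = 73.1 kips.
Governing: min(127.2, 182.8, 73.1) = 73.1 kips → net-section rupture.

73.1 kips (net-section rupture governs)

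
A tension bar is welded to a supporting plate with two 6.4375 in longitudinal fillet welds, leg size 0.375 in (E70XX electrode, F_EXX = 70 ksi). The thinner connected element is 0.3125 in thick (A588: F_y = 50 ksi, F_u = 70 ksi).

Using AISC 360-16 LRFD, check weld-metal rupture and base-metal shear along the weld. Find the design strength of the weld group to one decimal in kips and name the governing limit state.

Weld metal: throat = 0.707×0.375 = 0.26513 in, L = 2×6.4375 = 12.875 in. φR_n = 0.75 × 0.6 × 70 × 0.26513 × 12.875 = 107.5 kips.
Base metal shear (0.3125 in plate): yield φR_n = 1.0×0.6×50×0.3125×12.875 = 120.7 kips; rupture φR_n = 0.75×0.6×70×0.3125×12.875 = 126.7 kips; take 120.7 kips (yield).
Governing: min(107.5, 120.7) = 107.5 kips → weld metal.

107.5 kips (weld metal governs)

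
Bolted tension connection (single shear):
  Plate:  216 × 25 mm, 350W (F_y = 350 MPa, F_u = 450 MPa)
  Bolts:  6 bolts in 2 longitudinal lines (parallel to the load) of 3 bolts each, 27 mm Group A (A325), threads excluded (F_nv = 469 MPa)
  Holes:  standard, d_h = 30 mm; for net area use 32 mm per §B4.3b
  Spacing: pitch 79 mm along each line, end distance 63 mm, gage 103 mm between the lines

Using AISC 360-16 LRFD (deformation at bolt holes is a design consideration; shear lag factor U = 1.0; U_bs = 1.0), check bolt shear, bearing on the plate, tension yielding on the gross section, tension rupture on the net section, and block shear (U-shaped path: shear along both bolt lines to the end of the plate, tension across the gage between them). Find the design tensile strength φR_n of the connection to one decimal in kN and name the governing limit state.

1208.4 kN (bolt shear governs)

Bolt shear: A_b = π(27)²/4 = 572.56 mm². φR_n = 0.75 × 469 × 572.56 × 6 × 1 = 1208.4 kN.
Bearing (25 mm plate, F_u = 450 MPa): end bolts L_c = 63 − 30/2 = 48, R_n = min(1.2×48×25×450, 2.4×27×25×450) = 648 kN/bolt; interior L_c = 79 − 30 = 49, R_n = 661.5 kN/bolt. φR_n = 0.75 × (2×648 + 4×661.5) = 2956.5 kN.
Tension yield (gross): A_g = 216×25 = 5400 mm². φR_n = 0.90 × 350 × 5400 = 1701.0 kN.
Tension rupture (net): A_n = (216 − 2×32)×25 = 3800 mm² (U = 1.0, A_e = A_n). φR_n = 0.75 × 450 × 3800 = 1282.5 kN.
Block shear: shear path 2×[63+2×79] = 2×221 mm, A_gv = 11050, A_nv = 2×(221 − 2.5×32)×25 = 7050 mm²; tension across gage: (103 − 1×32)×25 = 1775 mm². R_n = min(0.6×450×7050, 0.6×350×11050) + 1.0×450×1775 = min(1903.5, 2320.5) + 798.75 = 2702.3 kN. φR_n = 0.75 × 2702.3 = 2026.7 kN.
Governing: min(1208.4, 2956.5, 1701.0, 1282.5, 2026.7) = 1208.4 kN → bolt shear.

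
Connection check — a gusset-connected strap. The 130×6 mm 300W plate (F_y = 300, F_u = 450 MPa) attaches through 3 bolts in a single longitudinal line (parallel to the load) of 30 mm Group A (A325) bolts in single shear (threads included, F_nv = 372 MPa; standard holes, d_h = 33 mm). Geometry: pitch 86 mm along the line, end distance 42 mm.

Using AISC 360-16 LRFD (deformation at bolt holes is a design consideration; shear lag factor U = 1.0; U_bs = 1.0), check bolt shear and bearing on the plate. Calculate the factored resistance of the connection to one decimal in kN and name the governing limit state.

Bolt shear: A_b = π(30)²/4 = 706.86 mm². φR_n = 0.75 × 372 × 706.86 × 3 × 1 = 591.6 kN.
Bearing (6 mm plate, F_u = 450 MPa): end bolts L_c = 42 − 33/2 = 25.5, R_n = min(1.2×25.5×6×450, 2.4×30×6×450) = 82.62 kN/bolt; interior L_c = 86 − 33 = 53, R_n = 171.72 kN/bolt. φR_n = 0.75 × (1×82.62 + 2×171.72) = 319.5 kN.
Governing: min(591.6, 319.5) = 319.5 kN → bearing.

319.5 kN (bearing governs)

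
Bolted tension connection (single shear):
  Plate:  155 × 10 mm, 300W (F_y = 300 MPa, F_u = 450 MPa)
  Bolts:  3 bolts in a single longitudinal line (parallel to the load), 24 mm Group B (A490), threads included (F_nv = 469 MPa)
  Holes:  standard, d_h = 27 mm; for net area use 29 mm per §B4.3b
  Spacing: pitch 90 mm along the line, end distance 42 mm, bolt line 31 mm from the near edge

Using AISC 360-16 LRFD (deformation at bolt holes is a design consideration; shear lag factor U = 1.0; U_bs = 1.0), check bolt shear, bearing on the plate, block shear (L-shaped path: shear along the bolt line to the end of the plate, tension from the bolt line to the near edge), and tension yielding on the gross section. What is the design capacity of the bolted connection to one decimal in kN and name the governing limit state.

355.4 kN (block shear governs)

Bolt shear: A_b = π(24)²/4 = 452.39 mm². φR_n = 0.75 × 469 × 452.39 × 3 × 1 = 477.4 kN.
Bearing (10 mm plate, F_u = 450 MPa): end bolts L_c = 42 − 27/2 = 28.5, R_n = min(1.2×28.5×10×450, 2.4×24×10×450) = 153.9 kN/bolt; interior L_c = 90 − 27 = 63, R_n = 259.2 kN/bolt. φR_n = 0.75 × (1×153.9 + 2×259.2) = 504.2 kN.
Block shear: shear path 1×[42+2×90] = 1×222 mm, A_gv = 2220, A_nv = 1×(222 − 2.5×29)×10 = 1495 mm²; tension to near edge: (31 − 0.5×29)×10 = 165 mm². R_n = min(0.6×450×1495, 0.6×300×2220) + 1.0×450×165 = min(403.65, 399.6) + 74.25 = 473.85 kN. φR_n = 0.75 × 473.85 = 355.4 kN.
Tension yield (gross): A_g = 155×10 = 1550 mm². φR_n = 0.90 × 300 × 1550 = 418.5 kN.
Governing: min(477.4, 504.2, 355.4, 418.5) = 355.4 kN → block shear.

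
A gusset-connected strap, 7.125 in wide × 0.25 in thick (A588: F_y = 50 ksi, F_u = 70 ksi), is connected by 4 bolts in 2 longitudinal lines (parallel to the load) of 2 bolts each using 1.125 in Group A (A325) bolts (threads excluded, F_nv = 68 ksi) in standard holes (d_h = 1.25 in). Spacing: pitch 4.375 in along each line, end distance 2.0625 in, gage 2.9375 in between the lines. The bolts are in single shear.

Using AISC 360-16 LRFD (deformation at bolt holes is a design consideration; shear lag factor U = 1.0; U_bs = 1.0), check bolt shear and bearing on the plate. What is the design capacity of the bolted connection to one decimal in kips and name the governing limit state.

Bolt shear: A_b = π(1.125)²/4 = 0.99402 in². φR_n = 0.75 × 68 × 0.99402 × 4 × 1 = 202.8 kips.
Bearing (0.25 in plate, F_u = 70 ksi): end bolts L_c = 2.0625 − 1.25/2 = 1.4375, R_n = min(1.2×1.4375×0.25×70, 2.4×1.125×0.25×70) = 30.188 kips/bolt; interior L_c = 4.375 − 1.25 = 3.125, R_n = 47.25 kips/bolt. φR_n = 0.75 × (2×30.188 + 2×47.25) = 116.2 kips.
Governing: min(202.8, 116.2) = 116.2 kips → bearing.

116.2 kips (bearing governs)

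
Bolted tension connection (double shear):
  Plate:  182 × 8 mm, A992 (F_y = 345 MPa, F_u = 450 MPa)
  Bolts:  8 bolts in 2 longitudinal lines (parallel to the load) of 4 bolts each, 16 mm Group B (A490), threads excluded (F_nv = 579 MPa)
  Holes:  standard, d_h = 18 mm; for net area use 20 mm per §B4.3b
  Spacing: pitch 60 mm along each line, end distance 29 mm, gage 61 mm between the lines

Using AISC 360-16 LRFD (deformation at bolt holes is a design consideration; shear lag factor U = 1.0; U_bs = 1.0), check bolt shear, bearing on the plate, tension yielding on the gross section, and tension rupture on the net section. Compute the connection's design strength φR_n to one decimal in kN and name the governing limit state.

383.4 kN (net-section rupture governs)

Bolt shear: A_b = π(16)²/4 = 201.06 mm². φR_n = 0.75 × 579 × 201.06 × 8 × 2 = 1397.0 kN.
Bearing (8 mm plate, F_u = 450 MPa): end bolts L_c = 29 − 18/2 = 20, R_n = min(1.2×20×8×450, 2.4×16×8×450) = 86.4 kN/bolt; interior L_c = 60 − 18 = 42, R_n = 138.24 kN/bolt. φR_n = 0.75 × (2×86.4 + 6×138.24) = 751.7 kN.
Tension yield (gross): A_g = 182×8 = 1456 mm². φR_n = 0.90 × 345 × 1456 = 452.1 kN.
Tension rupture (net): A_n = (182 − 2×20)×8 = 1136 mm² (U = 1.0, A_e = A_n). φR_n = 0.75 × 450 × 1136 = 383.4 kN.
Governing: min(1397.0, 751.7, 452.1, 383.4) = 383.4 kN → net-section rupture.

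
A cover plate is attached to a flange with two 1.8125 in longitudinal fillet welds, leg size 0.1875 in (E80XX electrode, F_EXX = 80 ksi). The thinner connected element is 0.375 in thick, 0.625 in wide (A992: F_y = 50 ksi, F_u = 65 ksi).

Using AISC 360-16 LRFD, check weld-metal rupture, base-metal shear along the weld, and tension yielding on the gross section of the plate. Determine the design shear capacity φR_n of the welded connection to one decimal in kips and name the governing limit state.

10.5 kips (gross-section yield governs)

Weld metal: throat = 0.707×0.1875 = 0.13256 in, L = 2×1.8125 = 3.625 in. φR_n = 0.75 × 0.6 × 80 × 0.13256 × 3.625 = 17.3 kips.
Base metal shear (0.375 in plate): yield φR_n = 1.0×0.6×50×0.375×3.625 = 40.8 kips; rupture φR_n = 0.75×0.6×65×0.375×3.625 = 39.8 kips; take 39.8 kips (rupture).
Tension yield (gross): A_g = 0.625×0.375 = 0.23438 in². φR_n = 0.90 × 50 × 0.23438 = 10.5 kips.
Governing: min(17.3, 39.8, 10.5) = 10.5 kips → gross-section yield.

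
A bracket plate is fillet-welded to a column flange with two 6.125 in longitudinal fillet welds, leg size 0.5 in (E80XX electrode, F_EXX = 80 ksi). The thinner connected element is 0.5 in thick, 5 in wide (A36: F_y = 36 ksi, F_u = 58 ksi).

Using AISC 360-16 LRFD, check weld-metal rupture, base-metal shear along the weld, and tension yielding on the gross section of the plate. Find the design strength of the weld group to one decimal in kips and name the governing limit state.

81.0 kips (gross-section yield governs)

Weld metal: throat = 0.707×0.5 = 0.3535 in, L = 2×6.125 = 12.25 in. φR_n = 0.75 × 0.6 × 80 × 0.3535 × 12.25 = 155.9 kips.
Base metal shear (0.5 in plate): yield φR_n = 1.0×0.6×36×0.5×12.25 = 132.3 kips; rupture φR_n = 0.75×0.6×58×0.5×12.25 = 159.9 kips; take 132.3 kips (yield).
Tension yield (gross): A_g = 5×0.5 = 2.5 in². φR_n = 0.90 × 36 × 2.5 = 81.0 kips.
Governing: min(155.9, 132.3, 81.0) = 81.0 kips → gross-section yield.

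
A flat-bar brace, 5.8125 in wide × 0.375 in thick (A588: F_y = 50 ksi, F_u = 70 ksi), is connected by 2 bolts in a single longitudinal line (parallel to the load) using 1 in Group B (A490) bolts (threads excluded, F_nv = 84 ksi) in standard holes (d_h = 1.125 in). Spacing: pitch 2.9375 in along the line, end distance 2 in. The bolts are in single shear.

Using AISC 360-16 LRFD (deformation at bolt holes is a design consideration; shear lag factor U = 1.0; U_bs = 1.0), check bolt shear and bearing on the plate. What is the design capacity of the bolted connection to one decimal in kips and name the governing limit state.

76.8 kips (bearing governs)

Bolt shear: A_b = π(1)²/4 = 0.7854 in². φR_n = 0.75 × 84 × 0.7854 × 2 × 1 = 99.0 kips.
Bearing (0.375 in plate, F_u = 70 ksi): end bolts L_c = 2 − 1.125/2 = 1.4375, R_n = min(1.2×1.4375×0.375×70, 2.4×1×0.375×70) = 45.281 kips/bolt; interior L_c = 2.9375 − 1.125 = 1.8125, R_n = 57.094 kips/bolt. φR_n = 0.75 × (1×45.281 + 1×57.094) = 76.8 kips.
Governing: min(99.0, 76.8) = 76.8 kips → bearing.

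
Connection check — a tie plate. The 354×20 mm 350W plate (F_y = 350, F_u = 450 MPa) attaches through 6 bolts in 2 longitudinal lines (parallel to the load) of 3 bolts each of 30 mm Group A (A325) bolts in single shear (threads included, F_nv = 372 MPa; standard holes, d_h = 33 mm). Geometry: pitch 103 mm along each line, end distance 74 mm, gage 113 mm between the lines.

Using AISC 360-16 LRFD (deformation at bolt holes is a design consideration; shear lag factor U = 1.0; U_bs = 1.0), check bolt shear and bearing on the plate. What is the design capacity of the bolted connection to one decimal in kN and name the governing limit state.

Bolt shear: A_b = π(30)²/4 = 706.86 mm². φR_n = 0.75 × 372 × 706.86 × 6 × 1 = 1183.3 kN.
Bearing (20 mm plate, F_u = 450 MPa): end bolts L_c = 74 − 33/2 = 57.5, R_n = min(1.2×57.5×20×450, 2.4×30×20×450) = 621 kN/bolt; interior L_c = 103 − 33 = 70, R_n = 648 kN/bolt. φR_n = 0.75 × (2×621 + 4×648) = 2875.5 kN.
Governing: min(1183.3, 2875.5) = 1183.3 kN → bolt shear.

1183.3 kN (bolt shear governs)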